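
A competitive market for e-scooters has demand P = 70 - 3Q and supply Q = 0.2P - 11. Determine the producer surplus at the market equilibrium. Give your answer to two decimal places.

8.79

Rewriting supply in inverse form: P = 55 + 5Q.
Set 70 - 3Q = 55 + 5Q, which gives 15 = 8Q, so Q* = 1.875 and P* = 70 - 3(1.875) = 64.375.
The supply curve's price intercept is 55, so PS = (1/2)(Q*)(P* - 55) = (1/2)(1.875)(9.375) = 8.7891.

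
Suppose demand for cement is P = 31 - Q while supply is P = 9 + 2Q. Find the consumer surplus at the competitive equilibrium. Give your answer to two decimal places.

Set 31 - Q = 9 + 2Q, which gives 22 = 3Q, so Q* = 7.3333 and P* = 31 - (7.3333) = 23.6667.
The demand choke price is 31, so CS = (1/2)(Q*)(31 - P*) = (1/2)(7.3333)(7.3333) = 26.8889.

26.89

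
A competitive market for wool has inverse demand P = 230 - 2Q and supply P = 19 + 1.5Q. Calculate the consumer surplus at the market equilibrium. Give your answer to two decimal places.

3634.37

Equilibrium: 230 - 2Q = 19 + 1.5Q, so Q* = 60.2857 and P* = 109.4286.
CS is the area between the demand curve and P* from 0 to Q*: (1/2)(60.2857)(120.5714) = 3634.3673.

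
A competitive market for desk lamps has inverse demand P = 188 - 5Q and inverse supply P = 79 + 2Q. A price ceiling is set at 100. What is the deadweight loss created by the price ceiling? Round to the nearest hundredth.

90.02

Without the control, 188 - 5Q = 79 + 2Q so Q* = 15.5714 and P* = 110.1429.
At the ceiling price 100, quantity supplied is (100 - 79)/2 = 10.5; supply is the short side, so Q = 10.5 trades at P = 100.
At Q = 10.5 the demand price is 135.5 and the supply price is 100. Deadweight loss is the triangle between the curves from 10.5 to 15.5714: (1/2)(135.5 - 100)(15.5714 - 10.5) = 90.0179.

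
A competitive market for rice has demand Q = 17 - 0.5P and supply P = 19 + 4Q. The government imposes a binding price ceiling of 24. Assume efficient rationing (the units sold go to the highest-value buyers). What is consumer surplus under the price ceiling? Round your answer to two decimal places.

Rewriting demand in inverse form: P = 34 - 2Q.
Without the control, 34 - 2Q = 19 + 4Q so Q* = 2.5 and P* = 29.
At the ceiling price 24, quantity supplied is (24 - 19)/4 = 1.25; supply is the short side, so Q = 1.25 trades at P = 24.
The demand price at Q = 1.25 is 31.5. CS is the trapezoid between demand and 24 over [0, 1.25]: (1/2)[(34 - 24) + (31.5 - 24)](1.25) = 10.9375.

10.94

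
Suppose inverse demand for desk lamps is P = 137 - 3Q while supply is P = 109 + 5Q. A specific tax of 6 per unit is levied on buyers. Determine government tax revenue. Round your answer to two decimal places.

Pre-tax equilibrium: 137 - 3Q = 109 + 5Q gives Q* = 3.5, P* = 126.5.
A tax on buyers shifts demand down by 6: (137 - 6) - 3Q = 109 + 5Q, so Q_t = 2.75. Buyers pay P_b = 128.75; sellers receive P_s = P_b - 6 = 122.75.
Tax revenue = t x Q_t = 6 x 2.75 = 16.5.

16.50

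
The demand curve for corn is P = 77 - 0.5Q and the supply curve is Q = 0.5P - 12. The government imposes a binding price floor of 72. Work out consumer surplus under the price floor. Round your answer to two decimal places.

Rewriting supply in inverse form: P = 24 + 2Q.
Without the control, 77 - 0.5Q = 24 + 2Q so Q* = 21.2 and P* = 66.4.
At the floor price 72, quantity demanded is (77 - 72)/0.5 = 10; demand is the short side, so Q = 10 trades at P = 72.
CS is the triangle under demand above 72: (1/2)(10)(77 - 72) = 25.

25.00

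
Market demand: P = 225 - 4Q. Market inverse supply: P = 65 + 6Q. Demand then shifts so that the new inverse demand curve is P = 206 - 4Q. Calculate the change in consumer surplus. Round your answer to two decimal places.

Initial equilibrium: Q_0 = 16, P_0 = 161; CS_0 = (1/2)(16)(64) = 512, PS_0 = (1/2)(16)(96) = 768.
New equilibrium: 206 - 4Q = 65 + 6Q gives Q_1 = 14.1, P_1 = 149.6; CS_1 = 397.62, PS_1 = 596.43.
Change in consumer surplus = 397.62 - 512 = -114.38.

-114.38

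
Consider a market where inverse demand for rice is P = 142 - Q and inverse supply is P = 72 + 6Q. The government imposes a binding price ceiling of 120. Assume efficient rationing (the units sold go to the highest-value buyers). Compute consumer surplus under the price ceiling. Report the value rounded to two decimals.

Without the control, 142 - Q = 72 + 6Q so Q* = 10 and P* = 132.
At the ceiling price 120, quantity supplied is (120 - 72)/6 = 8; supply is the short side, so Q = 8 trades at P = 120.
The demand price at Q = 8 is 134. CS is the trapezoid between demand and 120 over [0, 8]: (1/2)[(142 - 120) + (134 - 120)](8) = 144.

144.00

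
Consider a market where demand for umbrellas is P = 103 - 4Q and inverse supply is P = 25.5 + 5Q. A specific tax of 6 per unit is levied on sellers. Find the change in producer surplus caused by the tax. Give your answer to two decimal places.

-27.59

Without the tax, 103 - 4Q = 25.5 + 5Q so Q* = 8.6111 and P* = 68.5556.
With the tax, sellers need 6 more per unit: 103 - 4Q = 25.5 + 5Q + 6, so Q_t = 7.9444. Buyers pay P_b = 71.2222; sellers receive P_s = P_b - 6 = 65.2222.
PS falls from (1/2)(8.6111)(43.0556) = 185.3781 to (1/2)(7.9444)(39.7222) = 157.7855, a change of -27.5926.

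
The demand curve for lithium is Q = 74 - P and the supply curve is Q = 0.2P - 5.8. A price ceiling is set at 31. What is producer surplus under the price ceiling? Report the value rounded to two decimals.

0.40

Rewriting demand in inverse form: P = 74 - Q.
Rewriting supply in inverse form: P = 29 + 5Q.
Free-market equilibrium: 74 - Q = 29 + 5Q gives Q* = 7.5, P* = 66.5.
At P = 31, sellers supply (31 - 29)/5 = 0.4 while buyers want more, so the quantity traded is 0.4 at price 31.
PS is the triangle above supply below 31: (1/2)(0.4)(31 - 29) = 0.4.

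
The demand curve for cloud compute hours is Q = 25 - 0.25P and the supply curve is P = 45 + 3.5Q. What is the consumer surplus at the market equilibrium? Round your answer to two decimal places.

Rewriting demand in inverse form: P = 100 - 4Q.
Equilibrium: 100 - 4Q = 45 + 3.5Q, so Q* = 7.3333 and P* = 70.6667.
CS is the area between the demand curve and P* from 0 to Q*: (1/2)(7.3333)(29.3333) = 107.5556.

107.56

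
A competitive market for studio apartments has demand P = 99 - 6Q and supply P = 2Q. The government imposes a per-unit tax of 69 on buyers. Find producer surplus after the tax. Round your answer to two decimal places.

Pre-tax equilibrium: 99 - 6Q = 2Q gives Q* = 12.375, P* = 24.75.
A tax on buyers shifts demand down by 69: (99 - 69) - 6Q = 2Q, so Q_t = 3.75. Buyers pay P_b = 76.5; sellers receive P_s = P_b - 69 = 7.5.
PS = (1/2)(Q_t)(P_s - 0) = (1/2)(3.75)(7.5) = 14.0625.

14.06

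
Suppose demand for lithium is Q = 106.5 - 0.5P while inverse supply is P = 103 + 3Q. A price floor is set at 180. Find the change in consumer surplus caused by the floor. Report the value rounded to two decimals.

Rewriting demand in inverse form: P = 213 - 2Q.
Without the control, 213 - 2Q = 103 + 3Q so Q* = 22 and P* = 169.
At the floor price 180, quantity demanded is (213 - 180)/2 = 16.5; demand is the short side, so Q = 16.5 trades at P = 180.
CS goes from (1/2)(22)(44) = 484 to 272.25 (computed as (213 - 180)(16.5) - (1/2)(2)(16.5)^2), a change of -211.75.

-211.75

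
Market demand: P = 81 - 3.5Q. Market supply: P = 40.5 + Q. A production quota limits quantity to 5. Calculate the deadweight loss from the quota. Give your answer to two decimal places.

36.00

Without the quota, 81 - 3.5Q = 40.5 + Q gives Q* = 9.
At Q = 5 the demand price is 81 - 3.5(5) = 63.5 and the supply price is 40.5 + (5) = 45.5.
DWL = (1/2)(gap between curves at 5) x (Q* - 5) = (1/2)(18)(4) = 36.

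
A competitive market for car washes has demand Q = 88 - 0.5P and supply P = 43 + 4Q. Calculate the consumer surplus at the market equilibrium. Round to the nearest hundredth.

491.36

Rewriting demand in inverse form: P = 176 - 2Q.
Set 176 - 2Q = 43 + 4Q, which gives 133 = 6Q, so Q* = 22.1667 and P* = 176 - 2(22.1667) = 131.6667.
The demand choke price is 176, so CS = (1/2)(Q*)(176 - P*) = (1/2)(22.1667)(44.3333) = 491.3611.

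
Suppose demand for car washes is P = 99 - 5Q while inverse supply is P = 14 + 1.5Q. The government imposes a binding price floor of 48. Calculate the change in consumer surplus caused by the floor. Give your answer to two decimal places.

Free-market equilibrium: 99 - 5Q = 14 + 1.5Q gives Q* = 13.0769, P* = 33.6154.
At P = 48, buyers demand (99 - 48)/5 = 10.2 while sellers would supply more, so the quantity traded is 10.2 at price 48.
CS goes from (1/2)(13.0769)(65.3846) = 427.5148 to 260.1 (computed as (99 - 48)(10.2) - (1/2)(5)(10.2)^2), a change of -167.4148.

-167.41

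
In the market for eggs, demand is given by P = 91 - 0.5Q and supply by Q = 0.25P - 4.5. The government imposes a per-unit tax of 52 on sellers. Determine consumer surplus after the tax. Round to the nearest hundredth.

5.44

Rewriting supply in inverse form: P = 18 + 4Q.
Without the tax, 91 - 0.5Q = 18 + 4Q so Q* = 16.2222 and P* = 82.8889.
With the tax, sellers need 52 more per unit: 91 - 0.5Q = 18 + 4Q + 52, so Q_t = 4.6667. Buyers pay P_b = 88.6667; sellers receive P_s = P_b - 52 = 36.6667.
Consumer surplus is the triangle under demand above P_b: (1/2)(4.6667)(91 - 88.6667) = 5.4444.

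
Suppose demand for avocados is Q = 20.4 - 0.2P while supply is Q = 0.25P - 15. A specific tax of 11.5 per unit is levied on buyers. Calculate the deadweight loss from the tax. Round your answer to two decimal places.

7.35

Rewriting demand in inverse form: P = 102 - 5Q.
Rewriting supply in inverse form: P = 60 + 4Q.
Pre-tax equilibrium: 102 - 5Q = 60 + 4Q gives Q* = 4.6667, P* = 78.6667.
A tax on buyers shifts demand down by 11.5: (102 - 11.5) - 5Q = 60 + 4Q, so Q_t = 3.3889. Buyers pay P_b = 85.0556; sellers receive P_s = P_b - 11.5 = 73.5556.
The welfare triangle lost has base Q* - Q_t = 1.2778 and height t = 11.5, so DWL = (1/2)(1.2778)(11.5) = 7.3472.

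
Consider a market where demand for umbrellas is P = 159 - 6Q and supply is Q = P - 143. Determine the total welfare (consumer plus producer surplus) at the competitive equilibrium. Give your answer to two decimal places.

Rewriting supply in inverse form: P = 143 + Q.
Equilibrium: 159 - 6Q = 143 + Q, so Q* = 2.2857 and P* = 145.2857.
CS = (1/2)(2.2857)(13.7143) = 15.6735 and PS = (1/2)(2.2857)(2.2857) = 2.6122, so total surplus = 18.2857.

18.29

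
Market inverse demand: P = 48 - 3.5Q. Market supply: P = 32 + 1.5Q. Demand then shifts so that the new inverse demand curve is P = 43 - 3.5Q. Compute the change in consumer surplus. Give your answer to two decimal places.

Initial equilibrium: Q_0 = 3.2, P_0 = 36.8; CS_0 = (1/2)(3.2)(11.2) = 17.92, PS_0 = (1/2)(3.2)(4.8) = 7.68.
New equilibrium: 43 - 3.5Q = 32 + 1.5Q gives Q_1 = 2.2, P_1 = 35.3; CS_1 = 8.47, PS_1 = 3.63.
Change in consumer surplus = 8.47 - 17.92 = -9.45.

-9.45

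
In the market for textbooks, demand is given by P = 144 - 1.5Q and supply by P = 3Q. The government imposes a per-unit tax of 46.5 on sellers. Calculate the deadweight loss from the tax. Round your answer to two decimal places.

Without the tax, 144 - 1.5Q = 3Q so Q* = 32 and P* = 96.
With the tax, sellers need 46.5 more per unit: 144 - 1.5Q = 3Q + 46.5, so Q_t = 21.6667. Buyers pay P_b = 111.5; sellers receive P_s = P_b - 46.5 = 65.
The welfare triangle lost has base Q* - Q_t = 10.3333 and height t = 46.5, so DWL = (1/2)(10.3333)(46.5) = 240.25.

240.25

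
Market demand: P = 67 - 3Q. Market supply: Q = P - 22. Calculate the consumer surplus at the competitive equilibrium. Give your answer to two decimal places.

Rewriting supply in inverse form: P = 22 + Q.
Equilibrium: 67 - 3Q = 22 + Q, so Q* = 11.25 and P* = 33.25.
The demand choke price is 67, so CS = (1/2)(Q*)(67 - P*) = (1/2)(11.25)(33.75) = 189.8438.

189.84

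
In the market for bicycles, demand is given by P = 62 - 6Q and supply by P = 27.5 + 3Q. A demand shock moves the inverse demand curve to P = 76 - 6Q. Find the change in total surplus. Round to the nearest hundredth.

64.56

Initial equilibrium: Q_0 = 3.8333, P_0 = 39; CS_0 = (1/2)(3.8333)(23) = 44.0833, PS_0 = (1/2)(3.8333)(11.5) = 22.0417.
New equilibrium: 76 - 6Q = 27.5 + 3Q gives Q_1 = 5.3889, P_1 = 43.6667; CS_1 = 87.1204, PS_1 = 43.5602.
Change in total surplus = (87.1204 + 43.5602) - (44.0833 + 22.0417) = 64.5556.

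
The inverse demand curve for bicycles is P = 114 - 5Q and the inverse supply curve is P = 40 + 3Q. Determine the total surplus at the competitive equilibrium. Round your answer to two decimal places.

Equilibrium: 114 - 5Q = 40 + 3Q, so Q* = 9.25 and P* = 67.75.
CS = (1/2)(9.25)(46.25) = 213.9062 and PS = (1/2)(9.25)(27.75) = 128.3438, so total surplus = 342.25.

342.25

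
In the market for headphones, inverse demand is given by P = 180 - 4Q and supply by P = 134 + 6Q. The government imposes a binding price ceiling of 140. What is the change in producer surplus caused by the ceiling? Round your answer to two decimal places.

Free-market equilibrium: 180 - 4Q = 134 + 6Q gives Q* = 4.6, P* = 161.6.
At P = 140, sellers supply (140 - 134)/6 = 1 while buyers want more, so the quantity traded is 1 at price 140.
PS goes from (1/2)(4.6)(27.6) = 63.48 to 3 (computed as (140 - 134)(1) - (1/2)(6)(1)^2), a change of -60.48.

-60.48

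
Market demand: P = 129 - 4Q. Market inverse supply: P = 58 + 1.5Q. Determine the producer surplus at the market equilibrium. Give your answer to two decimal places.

124.98

Setting demand equal to supply, 71 = 5.5Q, so Q* = 12.9091 and P* = 77.3636.
The supply curve's price intercept is 58, so PS = (1/2)(Q*)(P* - 58) = (1/2)(12.9091)(19.3636) = 124.9835.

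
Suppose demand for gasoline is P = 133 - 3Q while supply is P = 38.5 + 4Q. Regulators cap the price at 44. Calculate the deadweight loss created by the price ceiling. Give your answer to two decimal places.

514.55

Without the control, 133 - 3Q = 38.5 + 4Q so Q* = 13.5 and P* = 92.5.
At the ceiling price 44, quantity supplied is (44 - 38.5)/4 = 1.375; supply is the short side, so Q = 1.375 trades at P = 44.
At Q = 1.375 the demand price is 128.875 and the supply price is 44. Deadweight loss is the triangle between the curves from 1.375 to 13.5: (1/2)(128.875 - 44)(13.5 - 1.375) = 514.5547.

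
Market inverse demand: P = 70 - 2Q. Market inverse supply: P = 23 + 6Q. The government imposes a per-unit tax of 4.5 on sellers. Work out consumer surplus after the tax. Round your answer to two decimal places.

Pre-tax equilibrium: 70 - 2Q = 23 + 6Q gives Q* = 5.875, P* = 58.25.
A tax on sellers shifts supply up by 4.5: 70 - 2Q = 23 + 6Q + 4.5, so Q_t = 5.3125. Buyers pay P_b = 59.375; sellers receive P_s = P_b - 4.5 = 54.875.
Consumer surplus is the triangle under demand above P_b: (1/2)(5.3125)(70 - 59.375) = 28.2227.

28.22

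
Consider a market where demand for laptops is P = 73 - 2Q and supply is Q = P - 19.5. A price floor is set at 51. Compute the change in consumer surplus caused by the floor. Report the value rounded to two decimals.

Rewriting supply in inverse form: P = 19.5 + Q.
Without the control, 73 - 2Q = 19.5 + Q so Q* = 17.8333 and P* = 37.3333.
At P = 51, buyers demand (73 - 51)/2 = 11 while sellers would supply more, so the quantity traded is 11 at price 51.
CS goes from (1/2)(17.8333)(35.6667) = 318.0278 to 121 (computed as (73 - 51)(11) - (1/2)(2)(11)^2), a change of -197.0278.

-197.03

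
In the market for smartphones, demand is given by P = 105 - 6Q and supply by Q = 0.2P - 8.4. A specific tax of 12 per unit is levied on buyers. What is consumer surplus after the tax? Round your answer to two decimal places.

64.49

Rewriting supply in inverse form: P = 42 + 5Q.
Pre-tax equilibrium: 105 - 6Q = 42 + 5Q gives Q* = 5.7273, P* = 70.6364.
With the tax, buyers' net willingness to pay falls by 12: (105 - 12) - 6Q = 42 + 5Q, so Q_t = 4.6364. Buyers pay P_b = 77.1818; sellers receive P_s = P_b - 12 = 65.1818.
CS = (1/2)(Q_t)(105 - P_b) = (1/2)(4.6364)(27.8182) = 64.4876.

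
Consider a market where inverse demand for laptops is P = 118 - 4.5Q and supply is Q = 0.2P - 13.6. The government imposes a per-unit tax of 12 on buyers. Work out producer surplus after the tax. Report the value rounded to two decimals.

40.00

Rewriting supply in inverse form: P = 68 + 5Q.
Without the tax, 118 - 4.5Q = 68 + 5Q so Q* = 5.2632 and P* = 94.3158.
With the tax, buyers' net willingness to pay falls by 12: (118 - 12) - 4.5Q = 68 + 5Q, so Q_t = 4. Buyers pay P_b = 100; sellers receive P_s = P_b - 12 = 88.
PS = (1/2)(Q_t)(P_s - 68) = (1/2)(4)(20) = 40.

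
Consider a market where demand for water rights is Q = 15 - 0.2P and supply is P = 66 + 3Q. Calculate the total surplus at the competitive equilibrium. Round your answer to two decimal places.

Rewriting demand in inverse form: P = 75 - 5Q.
Setting demand equal to supply, 9 = 8Q, so Q* = 1.125 and P* = 69.375.
CS = (1/2)(1.125)(5.625) = 3.1641 and PS = (1/2)(1.125)(3.375) = 1.8984, so total surplus = 5.0625.

5.06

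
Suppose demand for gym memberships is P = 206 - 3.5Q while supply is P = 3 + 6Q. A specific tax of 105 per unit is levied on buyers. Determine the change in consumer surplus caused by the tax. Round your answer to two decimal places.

Without the tax, 206 - 3.5Q = 3 + 6Q so Q* = 21.3684 and P* = 131.2105.
A tax on buyers shifts demand down by 105: (206 - 105) - 3.5Q = 3 + 6Q, so Q_t = 10.3158. Buyers pay P_b = 169.8947; sellers receive P_s = P_b - 105 = 64.8947.
CS falls from (1/2)(21.3684)(74.7895) = 799.0665 to (1/2)(10.3158)(36.1053) = 186.2271, a change of -612.8393.

-612.84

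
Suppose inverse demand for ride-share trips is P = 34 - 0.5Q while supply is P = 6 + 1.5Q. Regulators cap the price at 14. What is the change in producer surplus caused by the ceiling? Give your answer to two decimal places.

Free-market equilibrium: 34 - 0.5Q = 6 + 1.5Q gives Q* = 14, P* = 27.
At P = 14, sellers supply (14 - 6)/1.5 = 5.3333 while buyers want more, so the quantity traded is 5.3333 at price 14.
PS goes from (1/2)(14)(21) = 147 to 21.3333 (computed as (14 - 6)(5.3333) - (1/2)(1.5)(5.3333)^2), a change of -125.6667.

-125.67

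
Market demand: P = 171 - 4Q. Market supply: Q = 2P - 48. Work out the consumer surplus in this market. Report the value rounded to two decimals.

2134.22

Rewriting supply in inverse form: P = 24 + 0.5Q.
Equilibrium: 171 - 4Q = 24 + 0.5Q, so Q* = 32.6667 and P* = 40.3333.
CS is the area between the demand curve and P* from 0 to Q*: (1/2)(32.6667)(130.6667) = 2134.2222.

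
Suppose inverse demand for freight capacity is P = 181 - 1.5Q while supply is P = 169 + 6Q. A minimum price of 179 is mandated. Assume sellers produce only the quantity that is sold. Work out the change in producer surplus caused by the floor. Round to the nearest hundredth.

Free-market equilibrium: 181 - 1.5Q = 169 + 6Q gives Q* = 1.6, P* = 178.6.
At the floor price 179, quantity demanded is (181 - 179)/1.5 = 1.3333; demand is the short side, so Q = 1.3333 trades at P = 179.
PS goes from (1/2)(1.6)(9.6) = 7.68 to 8 (computed as (179 - 169)(1.3333) - (1/2)(6)(1.3333)^2), a change of 0.32.

0.32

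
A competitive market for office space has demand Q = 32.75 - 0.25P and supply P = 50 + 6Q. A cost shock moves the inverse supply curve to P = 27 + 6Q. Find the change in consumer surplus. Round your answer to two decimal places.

85.10

Rewriting demand in inverse form: P = 131 - 4Q.
Initial equilibrium: Q_0 = 8.1, P_0 = 98.6; CS_0 = (1/2)(8.1)(32.4) = 131.22, PS_0 = (1/2)(8.1)(48.6) = 196.83.
New equilibrium: 131 - 4Q = 27 + 6Q gives Q_1 = 10.4, P_1 = 89.4; CS_1 = 216.32, PS_1 = 324.48.
Change in consumer surplus = 216.32 - 131.22 = 85.1.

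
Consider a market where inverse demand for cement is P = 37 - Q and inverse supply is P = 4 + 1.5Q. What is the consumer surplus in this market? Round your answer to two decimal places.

Setting demand equal to supply, 33 = 2.5Q, so Q* = 13.2 and P* = 23.8.
CS is the area between the demand curve and P* from 0 to Q*: (1/2)(13.2)(13.2) = 87.12.

87.12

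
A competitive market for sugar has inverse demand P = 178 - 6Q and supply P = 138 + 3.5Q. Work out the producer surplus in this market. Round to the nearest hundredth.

31.02

Equilibrium: 178 - 6Q = 138 + 3.5Q, so Q* = 4.2105 and P* = 152.7368.
The supply curve's price intercept is 138, so PS = (1/2)(Q*)(P* - 138) = (1/2)(4.2105)(14.7368) = 31.0249.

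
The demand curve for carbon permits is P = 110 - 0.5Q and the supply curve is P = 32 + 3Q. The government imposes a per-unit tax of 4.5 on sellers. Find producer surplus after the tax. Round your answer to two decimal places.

Pre-tax equilibrium: 110 - 0.5Q = 32 + 3Q gives Q* = 22.2857, P* = 98.8571.
A tax on sellers shifts supply up by 4.5: 110 - 0.5Q = 32 + 3Q + 4.5, so Q_t = 21. Buyers pay P_b = 99.5; sellers receive P_s = P_b - 4.5 = 95.
PS = (1/2)(Q_t)(P_s - 32) = (1/2)(21)(63) = 661.5.

661.50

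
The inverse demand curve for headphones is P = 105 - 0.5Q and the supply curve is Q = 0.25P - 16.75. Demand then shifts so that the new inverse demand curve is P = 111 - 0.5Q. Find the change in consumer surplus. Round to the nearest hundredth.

Rewriting supply in inverse form: P = 67 + 4Q.
Initial equilibrium: Q_0 = 8.4444, P_0 = 100.7778; CS_0 = (1/2)(8.4444)(4.2222) = 17.8272, PS_0 = (1/2)(8.4444)(33.7778) = 142.6173.
New equilibrium: 111 - 0.5Q = 67 + 4Q gives Q_1 = 9.7778, P_1 = 106.1111; CS_1 = 23.9012, PS_1 = 191.2099.
Change in consumer surplus = 23.9012 - 17.8272 = 6.0741.

6.07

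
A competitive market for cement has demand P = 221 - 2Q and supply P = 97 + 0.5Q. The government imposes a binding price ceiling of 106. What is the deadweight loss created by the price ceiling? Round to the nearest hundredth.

1248.20

Without the control, 221 - 2Q = 97 + 0.5Q so Q* = 49.6 and P* = 121.8.
At the ceiling price 106, quantity supplied is (106 - 97)/0.5 = 18; supply is the short side, so Q = 18 trades at P = 106.
The lost-trades triangle has base Q* - 18 = 31.6 and height equal to the gap between the curves at Q = 18, which is 185 - 106 = 79. DWL = (1/2)(31.6)(79) = 1248.2.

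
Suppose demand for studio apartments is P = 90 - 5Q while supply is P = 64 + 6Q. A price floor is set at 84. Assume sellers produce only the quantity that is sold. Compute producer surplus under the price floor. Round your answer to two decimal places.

Free-market equilibrium: 90 - 5Q = 64 + 6Q gives Q* = 2.3636, P* = 78.1818.
At the floor price 84, quantity demanded is (90 - 84)/5 = 1.2; demand is the short side, so Q = 1.2 trades at P = 84.
The supply price at Q = 1.2 is 71.2. PS is the trapezoid between 84 and supply over [0, 1.2]: (1/2)[(84 - 64) + (84 - 71.2)](1.2) = 19.68.

19.68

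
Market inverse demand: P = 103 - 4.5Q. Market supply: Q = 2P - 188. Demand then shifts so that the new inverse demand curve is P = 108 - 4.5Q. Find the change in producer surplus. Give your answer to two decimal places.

1.15

Rewriting supply in inverse form: P = 94 + 0.5Q.
Initial equilibrium: Q_0 = 1.8, P_0 = 94.9; CS_0 = (1/2)(1.8)(8.1) = 7.29, PS_0 = (1/2)(1.8)(0.9) = 0.81.
New equilibrium: 108 - 4.5Q = 94 + 0.5Q gives Q_1 = 2.8, P_1 = 95.4; CS_1 = 17.64, PS_1 = 1.96.
Change in producer surplus = 1.96 - 0.81 = 1.15.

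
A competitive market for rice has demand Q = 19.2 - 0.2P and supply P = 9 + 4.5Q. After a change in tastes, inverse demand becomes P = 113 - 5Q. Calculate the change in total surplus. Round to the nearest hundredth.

Rewriting demand in inverse form: P = 96 - 5Q.
Initial equilibrium: Q_0 = 9.1579, P_0 = 50.2105; CS_0 = (1/2)(9.1579)(45.7895) = 209.6676, PS_0 = (1/2)(9.1579)(41.2105) = 188.7008.
New equilibrium: 113 - 5Q = 9 + 4.5Q gives Q_1 = 10.9474, P_1 = 58.2632; CS_1 = 299.6122, PS_1 = 269.651.
Change in total surplus = (299.6122 + 269.651) - (209.6676 + 188.7008) = 170.8947.

170.89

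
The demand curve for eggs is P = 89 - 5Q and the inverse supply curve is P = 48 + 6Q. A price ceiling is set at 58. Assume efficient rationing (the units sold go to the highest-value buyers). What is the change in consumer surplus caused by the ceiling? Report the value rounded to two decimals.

Free-market equilibrium: 89 - 5Q = 48 + 6Q gives Q* = 3.7273, P* = 70.3636.
At the ceiling price 58, quantity supplied is (58 - 48)/6 = 1.6667; supply is the short side, so Q = 1.6667 trades at P = 58.
CS goes from (1/2)(3.7273)(18.6364) = 34.7314 to 44.7222 (computed as (89 - 58)(1.6667) - (1/2)(5)(1.6667)^2), a change of 9.9908.

9.99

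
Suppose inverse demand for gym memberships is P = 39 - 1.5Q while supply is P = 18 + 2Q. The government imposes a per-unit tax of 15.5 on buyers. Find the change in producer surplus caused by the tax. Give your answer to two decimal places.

Pre-tax equilibrium: 39 - 1.5Q = 18 + 2Q gives Q* = 6, P* = 30.
A tax on buyers shifts demand down by 15.5: (39 - 15.5) - 1.5Q = 18 + 2Q, so Q_t = 1.5714. Buyers pay P_b = 36.6429; sellers receive P_s = P_b - 15.5 = 21.1429.
PS falls from (1/2)(6)(12) = 36 to (1/2)(1.5714)(3.1429) = 2.4694, a change of -33.5306.

-33.53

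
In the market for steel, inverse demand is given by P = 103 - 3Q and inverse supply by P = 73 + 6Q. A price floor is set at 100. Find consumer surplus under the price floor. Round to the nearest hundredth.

1.50

Free-market equilibrium: 103 - 3Q = 73 + 6Q gives Q* = 3.3333, P* = 93.
At P = 100, buyers demand (103 - 100)/3 = 1 while sellers would supply more, so the quantity traded is 1 at price 100.
CS is the triangle under demand above 100: (1/2)(1)(103 - 100) = 1.5.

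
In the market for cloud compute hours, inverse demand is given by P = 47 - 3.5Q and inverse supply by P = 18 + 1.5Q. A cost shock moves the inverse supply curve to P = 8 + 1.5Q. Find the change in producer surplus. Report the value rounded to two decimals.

20.40

Initial equilibrium: Q_0 = 5.8, P_0 = 26.7; CS_0 = (1/2)(5.8)(20.3) = 58.87, PS_0 = (1/2)(5.8)(8.7) = 25.23.
New equilibrium: 47 - 3.5Q = 8 + 1.5Q gives Q_1 = 7.8, P_1 = 19.7; CS_1 = 106.47, PS_1 = 45.63.
Change in producer surplus = 45.63 - 25.23 = 20.4.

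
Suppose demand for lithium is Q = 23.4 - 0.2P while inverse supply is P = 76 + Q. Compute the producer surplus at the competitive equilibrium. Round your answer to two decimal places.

23.35

Rewriting demand in inverse form: P = 117 - 5Q.
Setting demand equal to supply, 41 = 6Q, so Q* = 6.8333 and P* = 82.8333.
Producer surplus is the triangle above supply below P*: (1/2)(6.8333)(82.8333 - 76) = (1/2)(6.8333)(6.8333) = 23.3472.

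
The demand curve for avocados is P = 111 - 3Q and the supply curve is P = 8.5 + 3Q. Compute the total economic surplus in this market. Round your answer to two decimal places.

Setting demand equal to supply, 102.5 = 6Q, so Q* = 17.0833 and P* = 59.75.
Total surplus is the full triangle between the curves from 0 to Q*: (1/2)(17.0833)(111 - 8.5) = 875.5208.

875.52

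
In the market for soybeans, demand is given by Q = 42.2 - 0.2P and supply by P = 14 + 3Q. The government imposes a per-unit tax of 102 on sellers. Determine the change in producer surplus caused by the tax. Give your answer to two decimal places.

-698.06

Rewriting demand in inverse form: P = 211 - 5Q.
Pre-tax equilibrium: 211 - 5Q = 14 + 3Q gives Q* = 24.625, P* = 87.875.
A tax on sellers shifts supply up by 102: 211 - 5Q = 14 + 3Q + 102, so Q_t = 11.875. Buyers pay P_b = 151.625; sellers receive P_s = P_b - 102 = 49.625.
PS falls from (1/2)(24.625)(73.875) = 909.5859 to (1/2)(11.875)(35.625) = 211.5234, a change of -698.0625.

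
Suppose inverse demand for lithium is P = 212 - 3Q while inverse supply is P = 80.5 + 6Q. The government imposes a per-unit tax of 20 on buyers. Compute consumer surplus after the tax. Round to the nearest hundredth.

Pre-tax equilibrium: 212 - 3Q = 80.5 + 6Q gives Q* = 14.6111, P* = 168.1667.
A tax on buyers shifts demand down by 20: (212 - 20) - 3Q = 80.5 + 6Q, so Q_t = 12.3889. Buyers pay P_b = 174.8333; sellers receive P_s = P_b - 20 = 154.8333.
Consumer surplus is the triangle under demand above P_b: (1/2)(12.3889)(212 - 174.8333) = 230.2269.

230.23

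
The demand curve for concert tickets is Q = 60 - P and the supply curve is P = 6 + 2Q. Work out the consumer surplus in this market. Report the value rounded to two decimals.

Rewriting demand in inverse form: P = 60 - Q.
Setting demand equal to supply, 54 = 3Q, so Q* = 18 and P* = 42.
The demand choke price is 60, so CS = (1/2)(Q*)(60 - P*) = (1/2)(18)(18) = 162.

162.00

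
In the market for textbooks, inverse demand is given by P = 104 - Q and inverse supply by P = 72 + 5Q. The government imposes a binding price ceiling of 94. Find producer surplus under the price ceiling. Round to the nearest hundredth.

Without the control, 104 - Q = 72 + 5Q so Q* = 5.3333 and P* = 98.6667.
At P = 94, sellers supply (94 - 72)/5 = 4.4 while buyers want more, so the quantity traded is 4.4 at price 94.
PS is the triangle above supply below 94: (1/2)(4.4)(94 - 72) = 48.4.

48.40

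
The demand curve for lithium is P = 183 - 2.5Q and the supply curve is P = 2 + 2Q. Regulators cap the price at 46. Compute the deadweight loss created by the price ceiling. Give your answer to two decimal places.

Without the control, 183 - 2.5Q = 2 + 2Q so Q* = 40.2222 and P* = 82.4444.
At P = 46, sellers supply (46 - 2)/2 = 22 while buyers want more, so the quantity traded is 22 at price 46.
The lost-trades triangle has base Q* - 22 = 18.2222 and height equal to the gap between the curves at Q = 22, which is 128 - 46 = 82. DWL = (1/2)(18.2222)(82) = 747.1111.

747.11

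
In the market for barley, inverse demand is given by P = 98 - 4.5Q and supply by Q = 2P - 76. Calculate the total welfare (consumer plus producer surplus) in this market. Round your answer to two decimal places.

Rewriting supply in inverse form: P = 38 + 0.5Q.
Equilibrium: 98 - 4.5Q = 38 + 0.5Q, so Q* = 12 and P* = 44.
CS = (1/2)(12)(54) = 324 and PS = (1/2)(12)(6) = 36, so total surplus = 360.

360.00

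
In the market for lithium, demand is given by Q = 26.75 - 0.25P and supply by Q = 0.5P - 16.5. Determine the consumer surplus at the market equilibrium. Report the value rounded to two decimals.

304.22

Rewriting demand in inverse form: P = 107 - 4Q.
Rewriting supply in inverse form: P = 33 + 2Q.
Setting demand equal to supply, 74 = 6Q, so Q* = 12.3333 and P* = 57.6667.
CS is the area between the demand curve and P* from 0 to Q*: (1/2)(12.3333)(49.3333) = 304.2222.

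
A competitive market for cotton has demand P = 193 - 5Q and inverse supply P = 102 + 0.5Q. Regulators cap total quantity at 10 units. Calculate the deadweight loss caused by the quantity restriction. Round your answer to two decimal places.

Unrestricted equilibrium: Q* = (193 - 102)/(5 + 0.5) = 16.5455.
At Q = 10 the demand price is 193 - 5(10) = 143 and the supply price is 102 + 0.5(10) = 107.
Deadweight loss is the triangle between the curves from 10 to 16.5455: (1/2)(143 - 107)(16.5455 - 10) = 117.8182.

117.82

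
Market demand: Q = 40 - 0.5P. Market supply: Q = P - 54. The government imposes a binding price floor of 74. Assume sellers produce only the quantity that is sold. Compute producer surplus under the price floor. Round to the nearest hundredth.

55.50

Rewriting demand in inverse form: P = 80 - 2Q.
Rewriting supply in inverse form: P = 54 + Q.
Without the control, 80 - 2Q = 54 + Q so Q* = 8.6667 and P* = 62.6667.
At the floor price 74, quantity demanded is (80 - 74)/2 = 3; demand is the short side, so Q = 3 trades at P = 74.
The supply price at Q = 3 is 57. PS is the trapezoid between 74 and supply over [0, 3]: (1/2)[(74 - 54) + (74 - 57)](3) = 55.5.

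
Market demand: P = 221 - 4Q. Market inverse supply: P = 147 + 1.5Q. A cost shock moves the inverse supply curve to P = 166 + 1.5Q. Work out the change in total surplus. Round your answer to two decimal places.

-222.82

Initial equilibrium: Q_0 = 13.4545, P_0 = 167.1818; CS_0 = (1/2)(13.4545)(53.8182) = 362.0496, PS_0 = (1/2)(13.4545)(20.1818) = 135.7686.
New equilibrium: 221 - 4Q = 166 + 1.5Q gives Q_1 = 10, P_1 = 181; CS_1 = 200, PS_1 = 75.
Change in total surplus = (200 + 75) - (362.0496 + 135.7686) = -222.8182.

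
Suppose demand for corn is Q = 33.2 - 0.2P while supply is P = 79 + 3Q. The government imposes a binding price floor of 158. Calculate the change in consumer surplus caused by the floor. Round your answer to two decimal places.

Rewriting demand in inverse form: P = 166 - 5Q.
Without the control, 166 - 5Q = 79 + 3Q so Q* = 10.875 and P* = 111.625.
At P = 158, buyers demand (166 - 158)/5 = 1.6 while sellers would supply more, so the quantity traded is 1.6 at price 158.
CS goes from (1/2)(10.875)(54.375) = 295.6641 to 6.4 (computed as (166 - 158)(1.6) - (1/2)(5)(1.6)^2), a change of -289.2641.

-289.26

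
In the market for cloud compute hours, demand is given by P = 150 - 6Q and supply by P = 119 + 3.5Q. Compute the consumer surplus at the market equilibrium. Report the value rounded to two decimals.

Equilibrium: 150 - 6Q = 119 + 3.5Q, so Q* = 3.2632 and P* = 130.4211.
The demand choke price is 150, so CS = (1/2)(Q*)(150 - P*) = (1/2)(3.2632)(19.5789) = 31.9446.

31.94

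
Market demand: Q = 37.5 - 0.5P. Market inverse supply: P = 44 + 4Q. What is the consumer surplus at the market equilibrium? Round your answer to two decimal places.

26.69

Rewriting demand in inverse form: P = 75 - 2Q.
Set 75 - 2Q = 44 + 4Q, which gives 31 = 6Q, so Q* = 5.1667 and P* = 75 - 2(5.1667) = 64.6667.
Consumer surplus is the triangle under demand above P*: (1/2)(5.1667)(75 - 64.6667) = (1/2)(5.1667)(10.3333) = 26.6944.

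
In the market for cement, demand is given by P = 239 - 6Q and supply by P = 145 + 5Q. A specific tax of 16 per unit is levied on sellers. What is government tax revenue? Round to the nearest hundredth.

Without the tax, 239 - 6Q = 145 + 5Q so Q* = 8.5455 and P* = 187.7273.
With the tax, sellers need 16 more per unit: 239 - 6Q = 145 + 5Q + 16, so Q_t = 7.0909. Buyers pay P_b = 196.4545; sellers receive P_s = P_b - 16 = 180.4545.
Revenue is the tax times quantity traded: 16 x 7.0909 = 113.4545.

113.45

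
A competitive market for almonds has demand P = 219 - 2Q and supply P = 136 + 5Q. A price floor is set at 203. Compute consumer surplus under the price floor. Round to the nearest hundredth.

64.00

Without the control, 219 - 2Q = 136 + 5Q so Q* = 11.8571 and P* = 195.2857.
At the floor price 203, quantity demanded is (219 - 203)/2 = 8; demand is the short side, so Q = 8 trades at P = 203.
CS is the triangle under demand above 203: (1/2)(8)(219 - 203) = 64.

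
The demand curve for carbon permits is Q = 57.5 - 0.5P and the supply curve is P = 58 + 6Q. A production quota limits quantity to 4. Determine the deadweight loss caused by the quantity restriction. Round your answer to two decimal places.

Rewriting demand in inverse form: P = 115 - 2Q.
Without the quota, 115 - 2Q = 58 + 6Q gives Q* = 7.125.
At Q = 4 the demand price is 115 - 2(4) = 107 and the supply price is 58 + 6(4) = 82.
Deadweight loss is the triangle between the curves from 4 to 7.125: (1/2)(107 - 82)(7.125 - 4) = 39.0625.

39.06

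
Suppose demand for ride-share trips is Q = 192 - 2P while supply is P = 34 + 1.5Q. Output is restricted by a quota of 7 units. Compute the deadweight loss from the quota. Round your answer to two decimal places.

576.00

Rewriting demand in inverse form: P = 96 - 0.5Q.
Without the quota, 96 - 0.5Q = 34 + 1.5Q gives Q* = 31.
At Q = 7 the demand price is 96 - 0.5(7) = 92.5 and the supply price is 34 + 1.5(7) = 44.5.
Deadweight loss is the triangle between the curves from 7 to 31: (1/2)(92.5 - 44.5)(31 - 7) = 576.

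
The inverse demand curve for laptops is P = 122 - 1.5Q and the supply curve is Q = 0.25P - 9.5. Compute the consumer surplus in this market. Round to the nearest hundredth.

174.94

Rewriting supply in inverse form: P = 38 + 4Q.
Set 122 - 1.5Q = 38 + 4Q, which gives 84 = 5.5Q, so Q* = 15.2727 and P* = 122 - 1.5(15.2727) = 99.0909.
Consumer surplus is the triangle under demand above P*: (1/2)(15.2727)(122 - 99.0909) = (1/2)(15.2727)(22.9091) = 174.9421.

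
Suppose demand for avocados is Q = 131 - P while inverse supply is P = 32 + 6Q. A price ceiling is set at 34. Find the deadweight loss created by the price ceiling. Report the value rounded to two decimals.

667.46

Rewriting demand in inverse form: P = 131 - Q.
Free-market equilibrium: 131 - Q = 32 + 6Q gives Q* = 14.1429, P* = 116.8571.
At P = 34, sellers supply (34 - 32)/6 = 0.3333 while buyers want more, so the quantity traded is 0.3333 at price 34.
At Q = 0.3333 the demand price is 130.6667 and the supply price is 34. Deadweight loss is the triangle between the curves from 0.3333 to 14.1429: (1/2)(130.6667 - 34)(14.1429 - 0.3333) = 667.4603.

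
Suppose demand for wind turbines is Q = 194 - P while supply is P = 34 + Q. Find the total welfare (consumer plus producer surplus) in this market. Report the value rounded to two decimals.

Rewriting demand in inverse form: P = 194 - Q.
Equilibrium: 194 - Q = 34 + Q, so Q* = 80 and P* = 114.
Total surplus is the full triangle between the curves from 0 to Q*: (1/2)(80)(194 - 34) = 6400.

6400.00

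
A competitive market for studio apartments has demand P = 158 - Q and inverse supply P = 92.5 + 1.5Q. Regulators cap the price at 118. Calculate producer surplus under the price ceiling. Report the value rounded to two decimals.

216.75

Free-market equilibrium: 158 - Q = 92.5 + 1.5Q gives Q* = 26.2, P* = 131.8.
At P = 118, sellers supply (118 - 92.5)/1.5 = 17 while buyers want more, so the quantity traded is 17 at price 118.
PS is the triangle above supply below 118: (1/2)(17)(118 - 92.5) = 216.75.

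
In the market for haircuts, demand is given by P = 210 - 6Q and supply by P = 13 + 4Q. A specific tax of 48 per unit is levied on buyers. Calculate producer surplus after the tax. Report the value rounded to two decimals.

444.02

Pre-tax equilibrium: 210 - 6Q = 13 + 4Q gives Q* = 19.7, P* = 91.8.
A tax on buyers shifts demand down by 48: (210 - 48) - 6Q = 13 + 4Q, so Q_t = 14.9. Buyers pay P_b = 120.6; sellers receive P_s = P_b - 48 = 72.6.
PS = (1/2)(Q_t)(P_s - 13) = (1/2)(14.9)(59.6) = 444.02.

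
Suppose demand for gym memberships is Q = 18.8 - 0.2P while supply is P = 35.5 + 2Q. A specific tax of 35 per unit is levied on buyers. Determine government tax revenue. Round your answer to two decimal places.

Rewriting demand in inverse form: P = 94 - 5Q.
Pre-tax equilibrium: 94 - 5Q = 35.5 + 2Q gives Q* = 8.3571, P* = 52.2143.
With the tax, buyers' net willingness to pay falls by 35: (94 - 35) - 5Q = 35.5 + 2Q, so Q_t = 3.3571. Buyers pay P_b = 77.2143; sellers receive P_s = P_b - 35 = 42.2143.
Tax revenue = t x Q_t = 35 x 3.3571 = 117.5.

117.50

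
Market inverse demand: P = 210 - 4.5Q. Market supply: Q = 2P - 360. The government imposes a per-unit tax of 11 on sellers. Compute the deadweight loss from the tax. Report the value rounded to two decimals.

12.10

Rewriting supply in inverse form: P = 180 + 0.5Q.
Without the tax, 210 - 4.5Q = 180 + 0.5Q so Q* = 6 and P* = 183.
A tax on sellers shifts supply up by 11: 210 - 4.5Q = 180 + 0.5Q + 11, so Q_t = 3.8. Buyers pay P_b = 192.9; sellers receive P_s = P_b - 11 = 181.9.
The welfare triangle lost has base Q* - Q_t = 2.2 and height t = 11, so DWL = (1/2)(2.2)(11) = 12.1.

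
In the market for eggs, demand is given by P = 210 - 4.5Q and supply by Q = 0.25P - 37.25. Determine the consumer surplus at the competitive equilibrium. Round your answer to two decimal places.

Rewriting supply in inverse form: P = 149 + 4Q.
Setting demand equal to supply, 61 = 8.5Q, so Q* = 7.1765 and P* = 177.7059.
The demand choke price is 210, so CS = (1/2)(Q*)(210 - P*) = (1/2)(7.1765)(32.2941) = 115.8789.

115.88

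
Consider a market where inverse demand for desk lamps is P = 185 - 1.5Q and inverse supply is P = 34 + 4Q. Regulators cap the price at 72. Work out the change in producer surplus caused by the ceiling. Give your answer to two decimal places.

Without the control, 185 - 1.5Q = 34 + 4Q so Q* = 27.4545 and P* = 143.8182.
At P = 72, sellers supply (72 - 34)/4 = 9.5 while buyers want more, so the quantity traded is 9.5 at price 72.
PS goes from (1/2)(27.4545)(109.8182) = 1507.5041 to 180.5 (computed as (72 - 34)(9.5) - (1/2)(4)(9.5)^2), a change of -1327.0041.

-1327.00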